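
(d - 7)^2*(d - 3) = d^3 - 17*d^2 + 91*d - 147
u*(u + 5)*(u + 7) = u^3 + 12*u^2 + 35*u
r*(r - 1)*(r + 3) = r^3 + 2*r^2 - 3*r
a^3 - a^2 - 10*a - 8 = (a - 4)*(a + 1)*(a + 2)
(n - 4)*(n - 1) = n^2 - 5*n + 4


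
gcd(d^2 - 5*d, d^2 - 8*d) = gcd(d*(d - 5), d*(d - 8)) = d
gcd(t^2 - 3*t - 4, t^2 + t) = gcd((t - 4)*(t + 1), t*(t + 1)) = t + 1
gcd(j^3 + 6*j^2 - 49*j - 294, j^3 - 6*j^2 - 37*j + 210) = j^2 - j - 42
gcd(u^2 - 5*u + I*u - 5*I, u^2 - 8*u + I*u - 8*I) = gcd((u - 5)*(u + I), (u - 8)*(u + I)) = u + I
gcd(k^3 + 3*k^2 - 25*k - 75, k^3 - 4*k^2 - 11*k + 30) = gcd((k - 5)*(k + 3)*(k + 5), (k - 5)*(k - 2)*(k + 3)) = k^2 - 2*k - 15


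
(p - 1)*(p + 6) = p^2 + 5*p - 6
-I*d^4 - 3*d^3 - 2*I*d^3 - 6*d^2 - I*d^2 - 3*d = d*(d + 1)*(d - 3*I)*(-I*d - I)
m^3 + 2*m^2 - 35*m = m*(m - 5)*(m + 7)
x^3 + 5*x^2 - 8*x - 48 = (x - 3)*(x + 4)^2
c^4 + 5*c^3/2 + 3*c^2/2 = c^2*(c + 1)*(c + 3/2)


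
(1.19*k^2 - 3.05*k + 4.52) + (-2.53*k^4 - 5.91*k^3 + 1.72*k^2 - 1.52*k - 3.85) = -2.53*k^4 - 5.91*k^3 + 2.91*k^2 - 4.57*k + 0.669999999999999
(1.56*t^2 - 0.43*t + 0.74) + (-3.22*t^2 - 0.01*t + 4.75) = -1.66*t^2 - 0.44*t + 5.49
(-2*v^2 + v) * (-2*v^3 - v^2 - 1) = 4*v^5 - v^3 + 2*v^2 - v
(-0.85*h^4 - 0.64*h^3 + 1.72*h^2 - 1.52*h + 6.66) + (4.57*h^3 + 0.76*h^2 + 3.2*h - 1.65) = -0.85*h^4 + 3.93*h^3 + 2.48*h^2 + 1.68*h + 5.01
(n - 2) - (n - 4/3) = -2/3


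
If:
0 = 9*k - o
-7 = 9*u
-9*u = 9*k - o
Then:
No Solution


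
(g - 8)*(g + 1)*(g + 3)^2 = g^4 - g^3 - 41*g^2 - 111*g - 72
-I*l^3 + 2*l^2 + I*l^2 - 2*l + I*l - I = (l + I)^2*(-I*l + I)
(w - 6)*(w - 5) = w^2 - 11*w + 30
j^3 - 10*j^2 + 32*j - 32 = (j - 4)^2*(j - 2)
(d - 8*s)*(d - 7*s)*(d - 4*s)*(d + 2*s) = d^4 - 17*d^3*s + 78*d^2*s^2 + 8*d*s^3 - 448*s^4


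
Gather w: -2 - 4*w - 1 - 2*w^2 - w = -2*w^2 - 5*w - 3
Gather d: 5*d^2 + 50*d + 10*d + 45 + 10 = 5*d^2 + 60*d + 55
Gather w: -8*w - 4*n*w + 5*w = w*(-4*n - 3)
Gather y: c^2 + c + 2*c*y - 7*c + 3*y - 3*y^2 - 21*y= c^2 - 6*c - 3*y^2 + y*(2*c - 18)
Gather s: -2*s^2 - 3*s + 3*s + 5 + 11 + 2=18 - 2*s^2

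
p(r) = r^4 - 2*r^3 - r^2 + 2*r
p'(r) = 4*r^3 - 6*r^2 - 2*r + 2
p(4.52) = 221.32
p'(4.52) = 239.76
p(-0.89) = -0.53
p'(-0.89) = -3.79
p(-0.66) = -0.99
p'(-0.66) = -0.44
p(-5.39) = 1117.37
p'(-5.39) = -787.90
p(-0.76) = -0.89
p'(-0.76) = -1.70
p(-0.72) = -0.94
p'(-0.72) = -1.16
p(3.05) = 26.59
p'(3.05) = 53.58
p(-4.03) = 370.37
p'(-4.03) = -349.19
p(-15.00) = 57120.00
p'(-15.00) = -14818.00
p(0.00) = 0.00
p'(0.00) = 2.00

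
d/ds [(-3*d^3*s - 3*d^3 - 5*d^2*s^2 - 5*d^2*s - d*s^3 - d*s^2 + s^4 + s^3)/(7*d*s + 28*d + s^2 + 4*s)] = ((7*d + 2*s + 4)*(3*d^3*s + 3*d^3 + 5*d^2*s^2 + 5*d^2*s + d*s^3 + d*s^2 - s^4 - s^3) + (7*d*s + 28*d + s^2 + 4*s)*(-3*d^3 - 10*d^2*s - 5*d^2 - 3*d*s^2 - 2*d*s + 4*s^3 + 3*s^2))/(7*d*s + 28*d + s^2 + 4*s)^2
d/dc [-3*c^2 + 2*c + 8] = 2 - 6*c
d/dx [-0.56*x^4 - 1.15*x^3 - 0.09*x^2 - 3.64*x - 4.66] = -2.24*x^3 - 3.45*x^2 - 0.18*x - 3.64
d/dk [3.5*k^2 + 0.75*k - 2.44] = 7.0*k + 0.75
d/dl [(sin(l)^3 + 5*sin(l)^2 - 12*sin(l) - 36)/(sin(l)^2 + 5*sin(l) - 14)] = (sin(l)^4 + 10*sin(l)^3 - 5*sin(l)^2 - 68*sin(l) + 348)*cos(l)/((sin(l) - 2)^2*(sin(l) + 7)^2)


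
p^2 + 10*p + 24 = (p + 4)*(p + 6)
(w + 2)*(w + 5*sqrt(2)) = w^2 + 2*w + 5*sqrt(2)*w + 10*sqrt(2)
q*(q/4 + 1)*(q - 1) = q^3/4 + 3*q^2/4 - q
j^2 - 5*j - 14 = (j - 7)*(j + 2)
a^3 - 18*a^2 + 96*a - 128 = (a - 8)^2*(a - 2)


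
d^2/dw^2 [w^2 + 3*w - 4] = 2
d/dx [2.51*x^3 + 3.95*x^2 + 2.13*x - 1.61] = 7.53*x^2 + 7.9*x + 2.13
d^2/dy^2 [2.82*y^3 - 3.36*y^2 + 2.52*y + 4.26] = 16.92*y - 6.72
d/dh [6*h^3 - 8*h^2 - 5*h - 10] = 18*h^2 - 16*h - 5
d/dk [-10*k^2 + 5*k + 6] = 5 - 20*k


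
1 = 1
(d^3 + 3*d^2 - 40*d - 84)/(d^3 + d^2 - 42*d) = (d + 2)/d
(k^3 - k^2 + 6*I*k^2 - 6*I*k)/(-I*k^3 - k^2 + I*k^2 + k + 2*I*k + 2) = k*(I*k^2 - k*(6 + I) + 6)/(k^3 - k^2*(1 + I) + k*(-2 + I) + 2*I)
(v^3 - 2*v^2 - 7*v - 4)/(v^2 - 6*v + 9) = (v^3 - 2*v^2 - 7*v - 4)/(v^2 - 6*v + 9)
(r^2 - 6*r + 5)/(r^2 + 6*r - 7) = (r - 5)/(r + 7)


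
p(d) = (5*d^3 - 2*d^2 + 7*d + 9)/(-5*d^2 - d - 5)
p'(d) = (10*d + 1)*(5*d^3 - 2*d^2 + 7*d + 9)/(-5*d^2 - d - 5)^2 + (15*d^2 - 4*d + 7)/(-5*d^2 - d - 5) = (-25*d^4 - 10*d^3 - 38*d^2 + 110*d - 26)/(25*d^4 + 10*d^3 + 51*d^2 + 10*d + 25)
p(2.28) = -2.22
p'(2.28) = -0.69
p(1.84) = -1.95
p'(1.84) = -0.53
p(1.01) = -1.73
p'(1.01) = 0.08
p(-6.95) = 7.58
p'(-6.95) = -1.00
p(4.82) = -4.41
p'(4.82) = -0.94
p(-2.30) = 2.69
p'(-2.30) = -1.25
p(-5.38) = 5.99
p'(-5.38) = -1.01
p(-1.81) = 2.04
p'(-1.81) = -1.46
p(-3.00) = 3.51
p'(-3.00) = -1.11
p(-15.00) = 15.62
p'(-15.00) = -1.00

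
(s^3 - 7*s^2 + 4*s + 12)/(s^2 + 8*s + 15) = (s^3 - 7*s^2 + 4*s + 12)/(s^2 + 8*s + 15)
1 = 1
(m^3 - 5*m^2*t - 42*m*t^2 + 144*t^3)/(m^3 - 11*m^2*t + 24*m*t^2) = (m + 6*t)/m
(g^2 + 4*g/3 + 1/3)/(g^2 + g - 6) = (g^2 + 4*g/3 + 1/3)/(g^2 + g - 6)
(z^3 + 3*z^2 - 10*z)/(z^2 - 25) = z*(z - 2)/(z - 5)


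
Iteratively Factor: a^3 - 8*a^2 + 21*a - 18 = (a - 2)*(a^2 - 6*a + 9) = (a - 3)*(a - 2)*(a - 3)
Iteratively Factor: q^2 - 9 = (q + 3)*(q - 3)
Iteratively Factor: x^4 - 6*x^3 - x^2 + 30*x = (x)*(x^3 - 6*x^2 - x + 30) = x*(x - 3)*(x^2 - 3*x - 10) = x*(x - 3)*(x + 2)*(x - 5)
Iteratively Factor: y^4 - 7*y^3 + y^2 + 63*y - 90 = (y - 2)*(y^3 - 5*y^2 - 9*y + 45) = (y - 3)*(y - 2)*(y^2 - 2*y - 15) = (y - 5)*(y - 3)*(y - 2)*(y + 3)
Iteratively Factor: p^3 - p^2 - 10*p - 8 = (p - 4)*(p^2 + 3*p + 2) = (p - 4)*(p + 2)*(p + 1)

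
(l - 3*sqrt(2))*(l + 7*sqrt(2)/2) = l^2 + sqrt(2)*l/2 - 21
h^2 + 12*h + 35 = (h + 5)*(h + 7)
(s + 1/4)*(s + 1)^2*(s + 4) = s^4 + 25*s^3/4 + 21*s^2/2 + 25*s/4 + 1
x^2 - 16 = (x - 4)*(x + 4)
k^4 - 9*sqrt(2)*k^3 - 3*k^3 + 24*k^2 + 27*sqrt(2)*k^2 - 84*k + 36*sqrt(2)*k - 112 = (k - 4)*(k + 1)*(k - 7*sqrt(2))*(k - 2*sqrt(2))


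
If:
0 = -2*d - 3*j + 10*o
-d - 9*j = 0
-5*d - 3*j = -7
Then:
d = 3/2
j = -1/6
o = 1/4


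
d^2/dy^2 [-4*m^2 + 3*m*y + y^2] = 2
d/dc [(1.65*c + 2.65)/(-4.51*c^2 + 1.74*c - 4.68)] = (7.4415*c^2 + 23.903*c - 12.333)/(20.3401*c^4 - 15.6948*c^3 + 45.2412*c^2 - 16.2864*c + 21.9024)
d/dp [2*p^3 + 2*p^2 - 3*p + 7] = 6*p^2 + 4*p - 3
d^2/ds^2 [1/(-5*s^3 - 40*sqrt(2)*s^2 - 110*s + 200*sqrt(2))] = 2*((3*s + 8*sqrt(2))*(s^3 + 8*sqrt(2)*s^2 + 22*s - 40*sqrt(2)) - (3*s^2 + 16*sqrt(2)*s + 22)^2)/(5*(s^3 + 8*sqrt(2)*s^2 + 22*s - 40*sqrt(2))^3)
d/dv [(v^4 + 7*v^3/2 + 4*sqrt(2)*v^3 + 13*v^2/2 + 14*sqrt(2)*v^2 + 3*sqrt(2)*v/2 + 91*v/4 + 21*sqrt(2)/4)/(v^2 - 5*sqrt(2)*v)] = (8*v^5 - 44*sqrt(2)*v^4 + 14*v^4 - 320*v^3 - 140*sqrt(2)*v^3 - 651*v^2 - 136*sqrt(2)*v^2 - 42*sqrt(2)*v + 210)/(4*v^2*(v^2 - 10*sqrt(2)*v + 50))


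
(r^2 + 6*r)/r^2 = (r + 6)/r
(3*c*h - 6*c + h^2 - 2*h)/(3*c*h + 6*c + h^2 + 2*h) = (h - 2)/(h + 2)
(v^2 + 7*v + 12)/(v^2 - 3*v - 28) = (v + 3)/(v - 7)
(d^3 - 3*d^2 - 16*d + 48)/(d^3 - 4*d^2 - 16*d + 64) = (d - 3)/(d - 4)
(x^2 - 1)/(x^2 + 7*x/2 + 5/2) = 2*(x - 1)/(2*x + 5)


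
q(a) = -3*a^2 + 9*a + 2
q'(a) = 9 - 6*a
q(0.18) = 3.52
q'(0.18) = 7.92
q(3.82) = -7.40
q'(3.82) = -13.92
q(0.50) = 5.75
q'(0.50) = 6.00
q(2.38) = 6.43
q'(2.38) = -5.28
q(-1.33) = -15.28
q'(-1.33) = 16.98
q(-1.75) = -22.94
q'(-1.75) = 19.50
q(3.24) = -0.33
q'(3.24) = -10.44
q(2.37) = 6.48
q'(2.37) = -5.22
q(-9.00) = -322.00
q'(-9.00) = 63.00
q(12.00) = -322.00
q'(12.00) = -63.00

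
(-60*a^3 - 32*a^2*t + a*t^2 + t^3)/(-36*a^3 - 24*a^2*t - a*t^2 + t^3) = (5*a + t)/(3*a + t)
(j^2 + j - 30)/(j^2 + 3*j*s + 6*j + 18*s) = (j - 5)/(j + 3*s)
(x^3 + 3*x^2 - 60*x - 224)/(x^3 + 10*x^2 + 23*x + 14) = (x^2 - 4*x - 32)/(x^2 + 3*x + 2)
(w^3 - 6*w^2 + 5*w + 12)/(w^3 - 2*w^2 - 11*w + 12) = (w^2 - 2*w - 3)/(w^2 + 2*w - 3)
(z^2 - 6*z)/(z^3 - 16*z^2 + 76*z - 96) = z/(z^2 - 10*z + 16)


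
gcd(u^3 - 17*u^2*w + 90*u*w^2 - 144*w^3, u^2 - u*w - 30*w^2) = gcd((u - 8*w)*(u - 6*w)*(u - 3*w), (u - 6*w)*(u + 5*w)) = u - 6*w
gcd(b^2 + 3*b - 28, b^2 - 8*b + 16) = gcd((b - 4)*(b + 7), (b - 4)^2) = b - 4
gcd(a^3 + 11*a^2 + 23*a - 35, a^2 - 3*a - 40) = a + 5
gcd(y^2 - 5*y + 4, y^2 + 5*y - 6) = y - 1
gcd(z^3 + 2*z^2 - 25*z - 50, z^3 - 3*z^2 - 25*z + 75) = z^2 - 25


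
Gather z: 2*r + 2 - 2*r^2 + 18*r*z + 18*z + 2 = -2*r^2 + 2*r + z*(18*r + 18) + 4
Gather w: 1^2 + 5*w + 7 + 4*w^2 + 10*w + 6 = 4*w^2 + 15*w + 14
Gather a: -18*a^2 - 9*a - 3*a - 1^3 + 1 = -18*a^2 - 12*a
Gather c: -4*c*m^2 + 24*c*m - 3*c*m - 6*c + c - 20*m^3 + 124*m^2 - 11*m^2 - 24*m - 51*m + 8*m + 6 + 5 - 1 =c*(-4*m^2 + 21*m - 5) - 20*m^3 + 113*m^2 - 67*m + 10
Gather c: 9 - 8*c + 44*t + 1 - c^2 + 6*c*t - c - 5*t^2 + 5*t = -c^2 + c*(6*t - 9) - 5*t^2 + 49*t + 10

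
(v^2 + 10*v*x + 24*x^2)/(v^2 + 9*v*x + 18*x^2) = (v + 4*x)/(v + 3*x)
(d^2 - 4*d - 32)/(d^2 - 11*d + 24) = (d + 4)/(d - 3)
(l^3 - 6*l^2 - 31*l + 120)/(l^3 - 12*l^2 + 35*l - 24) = (l + 5)/(l - 1)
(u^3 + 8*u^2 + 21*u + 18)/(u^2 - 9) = (u^2 + 5*u + 6)/(u - 3)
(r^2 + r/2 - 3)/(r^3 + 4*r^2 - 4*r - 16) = (r - 3/2)/(r^2 + 2*r - 8)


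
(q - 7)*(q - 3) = q^2 - 10*q + 21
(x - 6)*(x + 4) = x^2 - 2*x - 24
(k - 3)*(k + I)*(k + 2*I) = k^3 - 3*k^2 + 3*I*k^2 - 2*k - 9*I*k + 6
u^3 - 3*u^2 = u^2*(u - 3)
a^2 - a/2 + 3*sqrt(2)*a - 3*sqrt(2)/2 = (a - 1/2)*(a + 3*sqrt(2))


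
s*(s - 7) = s^2 - 7*s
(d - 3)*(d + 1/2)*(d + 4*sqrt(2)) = d^3 - 5*d^2/2 + 4*sqrt(2)*d^2 - 10*sqrt(2)*d - 3*d/2 - 6*sqrt(2)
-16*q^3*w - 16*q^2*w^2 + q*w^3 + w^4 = w*(-4*q + w)*(q + w)*(4*q + w)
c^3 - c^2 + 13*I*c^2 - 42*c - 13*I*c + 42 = (c - 1)*(c + 6*I)*(c + 7*I)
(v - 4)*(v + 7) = v^2 + 3*v - 28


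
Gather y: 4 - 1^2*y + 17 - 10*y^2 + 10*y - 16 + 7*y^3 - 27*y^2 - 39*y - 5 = 7*y^3 - 37*y^2 - 30*y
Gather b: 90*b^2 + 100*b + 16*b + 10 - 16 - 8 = 90*b^2 + 116*b - 14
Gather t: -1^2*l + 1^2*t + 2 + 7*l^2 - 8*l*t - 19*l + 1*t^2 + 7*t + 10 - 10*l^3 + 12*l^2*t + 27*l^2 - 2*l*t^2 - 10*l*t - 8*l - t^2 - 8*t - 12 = -10*l^3 + 34*l^2 - 2*l*t^2 - 28*l + t*(12*l^2 - 18*l)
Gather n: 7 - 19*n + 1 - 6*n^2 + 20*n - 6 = -6*n^2 + n + 2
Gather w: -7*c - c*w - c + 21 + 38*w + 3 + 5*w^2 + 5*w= -8*c + 5*w^2 + w*(43 - c) + 24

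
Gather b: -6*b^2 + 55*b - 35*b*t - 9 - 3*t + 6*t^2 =-6*b^2 + b*(55 - 35*t) + 6*t^2 - 3*t - 9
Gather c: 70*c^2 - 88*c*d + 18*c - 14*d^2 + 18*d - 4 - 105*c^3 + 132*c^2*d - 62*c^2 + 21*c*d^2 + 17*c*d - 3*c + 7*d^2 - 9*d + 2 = -105*c^3 + c^2*(132*d + 8) + c*(21*d^2 - 71*d + 15) - 7*d^2 + 9*d - 2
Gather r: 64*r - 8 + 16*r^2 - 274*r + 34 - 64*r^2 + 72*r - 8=-48*r^2 - 138*r + 18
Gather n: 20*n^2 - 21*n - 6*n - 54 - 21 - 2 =20*n^2 - 27*n - 77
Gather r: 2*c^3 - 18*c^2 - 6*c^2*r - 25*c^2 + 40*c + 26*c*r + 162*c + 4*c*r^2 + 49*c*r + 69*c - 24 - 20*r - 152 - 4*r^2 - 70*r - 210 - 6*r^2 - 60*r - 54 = 2*c^3 - 43*c^2 + 271*c + r^2*(4*c - 10) + r*(-6*c^2 + 75*c - 150) - 440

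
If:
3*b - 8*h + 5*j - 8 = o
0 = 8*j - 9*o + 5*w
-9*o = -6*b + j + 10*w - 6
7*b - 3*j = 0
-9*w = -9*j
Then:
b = 3/25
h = -299/360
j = 7/25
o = 91/225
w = 7/25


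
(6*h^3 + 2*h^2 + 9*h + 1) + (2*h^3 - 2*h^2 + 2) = 8*h^3 + 9*h + 3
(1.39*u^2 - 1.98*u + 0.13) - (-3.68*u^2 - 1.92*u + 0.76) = 5.07*u^2 - 0.0600000000000001*u - 0.63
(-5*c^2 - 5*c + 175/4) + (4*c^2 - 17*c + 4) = -c^2 - 22*c + 191/4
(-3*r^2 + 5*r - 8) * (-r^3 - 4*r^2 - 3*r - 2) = 3*r^5 + 7*r^4 - 3*r^3 + 23*r^2 + 14*r + 16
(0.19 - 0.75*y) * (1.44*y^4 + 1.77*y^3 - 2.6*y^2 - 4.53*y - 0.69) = -1.08*y^5 - 1.0539*y^4 + 2.2863*y^3 + 2.9035*y^2 - 0.3432*y - 0.1311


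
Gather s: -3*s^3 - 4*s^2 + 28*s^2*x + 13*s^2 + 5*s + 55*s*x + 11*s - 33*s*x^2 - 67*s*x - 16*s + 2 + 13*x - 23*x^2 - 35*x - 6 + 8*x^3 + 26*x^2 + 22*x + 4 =-3*s^3 + s^2*(28*x + 9) + s*(-33*x^2 - 12*x) + 8*x^3 + 3*x^2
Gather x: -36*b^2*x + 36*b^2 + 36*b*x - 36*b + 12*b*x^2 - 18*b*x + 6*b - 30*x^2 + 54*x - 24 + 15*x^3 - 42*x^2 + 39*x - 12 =36*b^2 - 30*b + 15*x^3 + x^2*(12*b - 72) + x*(-36*b^2 + 18*b + 93) - 36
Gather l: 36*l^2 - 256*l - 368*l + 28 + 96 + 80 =36*l^2 - 624*l + 204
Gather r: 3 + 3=6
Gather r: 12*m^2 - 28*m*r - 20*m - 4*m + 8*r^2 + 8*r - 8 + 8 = 12*m^2 - 24*m + 8*r^2 + r*(8 - 28*m)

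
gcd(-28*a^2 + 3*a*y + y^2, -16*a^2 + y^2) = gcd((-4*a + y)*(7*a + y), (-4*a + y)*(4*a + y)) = -4*a + y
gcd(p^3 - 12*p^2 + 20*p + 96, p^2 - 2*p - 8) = p + 2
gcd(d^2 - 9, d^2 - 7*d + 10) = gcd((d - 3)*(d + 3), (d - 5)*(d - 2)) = 1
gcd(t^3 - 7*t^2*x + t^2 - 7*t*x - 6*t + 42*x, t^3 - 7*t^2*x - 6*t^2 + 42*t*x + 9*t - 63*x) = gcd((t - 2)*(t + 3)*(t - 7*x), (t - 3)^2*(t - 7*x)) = -t + 7*x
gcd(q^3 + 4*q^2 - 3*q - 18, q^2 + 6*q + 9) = q^2 + 6*q + 9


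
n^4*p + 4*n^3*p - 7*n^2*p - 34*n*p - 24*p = (n - 3)*(n + 2)*(n + 4)*(n*p + p)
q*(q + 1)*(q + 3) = q^3 + 4*q^2 + 3*q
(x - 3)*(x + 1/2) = x^2 - 5*x/2 - 3/2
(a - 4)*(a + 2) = a^2 - 2*a - 8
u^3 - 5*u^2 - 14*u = u*(u - 7)*(u + 2)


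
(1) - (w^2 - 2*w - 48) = -w^2 + 2*w + 49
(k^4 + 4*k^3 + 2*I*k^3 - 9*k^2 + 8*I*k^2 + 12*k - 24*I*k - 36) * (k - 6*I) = k^5 + 4*k^4 - 4*I*k^4 + 3*k^3 - 16*I*k^3 + 60*k^2 + 30*I*k^2 - 180*k - 72*I*k + 216*I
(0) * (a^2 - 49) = 0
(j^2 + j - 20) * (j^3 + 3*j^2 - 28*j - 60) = j^5 + 4*j^4 - 45*j^3 - 148*j^2 + 500*j + 1200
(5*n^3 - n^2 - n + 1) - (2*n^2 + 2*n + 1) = 5*n^3 - 3*n^2 - 3*n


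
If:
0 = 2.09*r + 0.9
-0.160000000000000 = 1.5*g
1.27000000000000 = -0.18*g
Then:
No Solution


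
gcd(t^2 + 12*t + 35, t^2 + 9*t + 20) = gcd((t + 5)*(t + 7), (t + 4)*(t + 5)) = t + 5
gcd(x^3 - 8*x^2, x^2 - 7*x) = x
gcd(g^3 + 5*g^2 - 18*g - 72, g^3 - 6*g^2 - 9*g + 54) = g + 3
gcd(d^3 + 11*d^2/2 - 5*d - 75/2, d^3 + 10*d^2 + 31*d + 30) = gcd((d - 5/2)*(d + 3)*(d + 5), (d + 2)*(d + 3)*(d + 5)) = d^2 + 8*d + 15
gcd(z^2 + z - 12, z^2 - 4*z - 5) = 1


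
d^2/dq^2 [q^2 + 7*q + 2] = 2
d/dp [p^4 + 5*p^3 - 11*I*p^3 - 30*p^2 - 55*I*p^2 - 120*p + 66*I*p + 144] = 4*p^3 + p^2*(15 - 33*I) + p*(-60 - 110*I) - 120 + 66*I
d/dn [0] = 0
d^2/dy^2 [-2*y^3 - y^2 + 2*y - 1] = -12*y - 2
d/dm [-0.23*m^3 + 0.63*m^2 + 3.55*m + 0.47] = -0.69*m^2 + 1.26*m + 3.55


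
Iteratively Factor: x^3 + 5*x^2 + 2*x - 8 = (x - 1)*(x^2 + 6*x + 8) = (x - 1)*(x + 2)*(x + 4)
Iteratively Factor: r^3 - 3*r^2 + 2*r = (r - 2)*(r^2 - r) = (r - 2)*(r - 1)*(r)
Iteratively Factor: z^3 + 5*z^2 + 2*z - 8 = (z + 2)*(z^2 + 3*z - 4) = (z + 2)*(z + 4)*(z - 1)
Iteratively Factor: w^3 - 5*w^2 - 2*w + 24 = (w - 4)*(w^2 - w - 6) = (w - 4)*(w - 3)*(w + 2)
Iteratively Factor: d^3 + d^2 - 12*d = (d)*(d^2 + d - 12) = d*(d - 3)*(d + 4)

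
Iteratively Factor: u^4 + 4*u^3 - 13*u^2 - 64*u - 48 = (u + 4)*(u^3 - 13*u - 12) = (u - 4)*(u + 4)*(u^2 + 4*u + 3) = (u - 4)*(u + 1)*(u + 4)*(u + 3)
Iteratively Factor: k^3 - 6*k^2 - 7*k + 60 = (k + 3)*(k^2 - 9*k + 20) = (k - 5)*(k + 3)*(k - 4)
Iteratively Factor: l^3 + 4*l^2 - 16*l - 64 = (l + 4)*(l^2 - 16) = (l + 4)^2*(l - 4)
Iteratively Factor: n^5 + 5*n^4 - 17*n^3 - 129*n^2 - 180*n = (n + 4)*(n^4 + n^3 - 21*n^2 - 45*n) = (n - 5)*(n + 4)*(n^3 + 6*n^2 + 9*n) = (n - 5)*(n + 3)*(n + 4)*(n^2 + 3*n) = (n - 5)*(n + 3)^2*(n + 4)*(n)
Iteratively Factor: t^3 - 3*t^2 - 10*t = (t + 2)*(t^2 - 5*t) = t*(t + 2)*(t - 5)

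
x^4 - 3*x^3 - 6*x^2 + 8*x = x*(x - 4)*(x - 1)*(x + 2)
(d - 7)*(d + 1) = d^2 - 6*d - 7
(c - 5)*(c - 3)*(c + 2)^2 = c^4 - 4*c^3 - 13*c^2 + 28*c + 60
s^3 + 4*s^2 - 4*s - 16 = (s - 2)*(s + 2)*(s + 4)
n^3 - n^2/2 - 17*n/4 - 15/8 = (n - 5/2)*(n + 1/2)*(n + 3/2)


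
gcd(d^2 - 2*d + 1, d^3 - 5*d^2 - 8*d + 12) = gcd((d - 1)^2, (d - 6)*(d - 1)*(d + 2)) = d - 1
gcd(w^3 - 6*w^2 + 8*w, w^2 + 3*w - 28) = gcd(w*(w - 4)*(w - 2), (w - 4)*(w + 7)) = w - 4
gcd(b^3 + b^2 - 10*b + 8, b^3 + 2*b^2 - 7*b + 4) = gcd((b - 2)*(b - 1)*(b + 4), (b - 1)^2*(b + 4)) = b^2 + 3*b - 4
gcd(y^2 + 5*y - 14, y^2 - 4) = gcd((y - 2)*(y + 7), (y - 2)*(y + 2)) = y - 2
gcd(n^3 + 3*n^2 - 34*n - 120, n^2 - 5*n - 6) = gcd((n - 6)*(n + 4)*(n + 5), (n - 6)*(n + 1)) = n - 6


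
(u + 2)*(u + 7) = u^2 + 9*u + 14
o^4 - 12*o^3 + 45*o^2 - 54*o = o*(o - 6)*(o - 3)^2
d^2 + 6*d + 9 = (d + 3)^2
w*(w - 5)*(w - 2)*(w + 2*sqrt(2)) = w^4 - 7*w^3 + 2*sqrt(2)*w^3 - 14*sqrt(2)*w^2 + 10*w^2 + 20*sqrt(2)*w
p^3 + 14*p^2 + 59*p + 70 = (p + 2)*(p + 5)*(p + 7)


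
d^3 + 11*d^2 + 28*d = d*(d + 4)*(d + 7)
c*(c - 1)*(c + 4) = c^3 + 3*c^2 - 4*c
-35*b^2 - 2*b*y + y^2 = (-7*b + y)*(5*b + y)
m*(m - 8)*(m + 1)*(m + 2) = m^4 - 5*m^3 - 22*m^2 - 16*m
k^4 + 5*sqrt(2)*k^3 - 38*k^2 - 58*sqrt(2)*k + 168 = (k - 3*sqrt(2))*(k - sqrt(2))*(k + 2*sqrt(2))*(k + 7*sqrt(2))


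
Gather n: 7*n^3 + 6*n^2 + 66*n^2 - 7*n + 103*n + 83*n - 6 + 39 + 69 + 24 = 7*n^3 + 72*n^2 + 179*n + 126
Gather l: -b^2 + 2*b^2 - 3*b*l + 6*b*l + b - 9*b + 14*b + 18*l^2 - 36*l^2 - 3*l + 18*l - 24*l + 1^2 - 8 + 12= b^2 + 6*b - 18*l^2 + l*(3*b - 9) + 5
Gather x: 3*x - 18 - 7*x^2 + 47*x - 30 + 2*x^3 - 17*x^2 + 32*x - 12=2*x^3 - 24*x^2 + 82*x - 60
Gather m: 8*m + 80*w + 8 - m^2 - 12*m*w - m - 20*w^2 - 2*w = -m^2 + m*(7 - 12*w) - 20*w^2 + 78*w + 8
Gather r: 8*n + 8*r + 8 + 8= 8*n + 8*r + 16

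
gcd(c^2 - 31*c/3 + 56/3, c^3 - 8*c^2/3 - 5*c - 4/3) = 1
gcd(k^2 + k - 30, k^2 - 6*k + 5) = k - 5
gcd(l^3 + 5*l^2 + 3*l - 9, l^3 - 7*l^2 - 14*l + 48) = l + 3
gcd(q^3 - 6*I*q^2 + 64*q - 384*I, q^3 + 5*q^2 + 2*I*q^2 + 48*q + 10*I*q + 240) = q^2 + 2*I*q + 48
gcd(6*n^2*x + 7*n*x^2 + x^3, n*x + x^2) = n*x + x^2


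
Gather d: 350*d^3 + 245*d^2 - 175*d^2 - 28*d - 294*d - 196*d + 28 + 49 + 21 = 350*d^3 + 70*d^2 - 518*d + 98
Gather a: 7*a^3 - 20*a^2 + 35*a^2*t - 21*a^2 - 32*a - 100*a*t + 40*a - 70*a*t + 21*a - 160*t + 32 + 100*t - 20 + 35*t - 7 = 7*a^3 + a^2*(35*t - 41) + a*(29 - 170*t) - 25*t + 5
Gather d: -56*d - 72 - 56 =-56*d - 128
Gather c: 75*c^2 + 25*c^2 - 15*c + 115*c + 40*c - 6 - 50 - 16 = 100*c^2 + 140*c - 72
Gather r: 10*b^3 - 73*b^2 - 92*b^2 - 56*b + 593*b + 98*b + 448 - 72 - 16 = 10*b^3 - 165*b^2 + 635*b + 360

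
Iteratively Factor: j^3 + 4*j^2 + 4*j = (j)*(j^2 + 4*j + 4) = j*(j + 2)*(j + 2)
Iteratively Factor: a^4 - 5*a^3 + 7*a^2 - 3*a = (a)*(a^3 - 5*a^2 + 7*a - 3) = a*(a - 1)*(a^2 - 4*a + 3) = a*(a - 1)^2*(a - 3)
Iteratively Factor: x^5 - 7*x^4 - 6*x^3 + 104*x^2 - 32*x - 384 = (x - 4)*(x^4 - 3*x^3 - 18*x^2 + 32*x + 96) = (x - 4)*(x + 3)*(x^3 - 6*x^2 + 32) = (x - 4)^2*(x + 3)*(x^2 - 2*x - 8) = (x - 4)^2*(x + 2)*(x + 3)*(x - 4)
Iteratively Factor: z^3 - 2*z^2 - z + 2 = (z - 2)*(z^2 - 1) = (z - 2)*(z + 1)*(z - 1)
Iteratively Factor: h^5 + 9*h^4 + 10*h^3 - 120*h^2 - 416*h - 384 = (h + 2)*(h^4 + 7*h^3 - 4*h^2 - 112*h - 192) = (h + 2)*(h + 4)*(h^3 + 3*h^2 - 16*h - 48) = (h + 2)*(h + 3)*(h + 4)*(h^2 - 16) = (h - 4)*(h + 2)*(h + 3)*(h + 4)*(h + 4)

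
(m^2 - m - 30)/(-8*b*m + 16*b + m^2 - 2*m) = (-m^2 + m + 30)/(8*b*m - 16*b - m^2 + 2*m)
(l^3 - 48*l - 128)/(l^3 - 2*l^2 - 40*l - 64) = (l + 4)/(l + 2)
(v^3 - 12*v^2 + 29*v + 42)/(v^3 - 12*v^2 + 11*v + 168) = (v^2 - 5*v - 6)/(v^2 - 5*v - 24)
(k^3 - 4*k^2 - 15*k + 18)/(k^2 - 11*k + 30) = (k^2 + 2*k - 3)/(k - 5)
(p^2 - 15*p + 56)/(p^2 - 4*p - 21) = (p - 8)/(p + 3)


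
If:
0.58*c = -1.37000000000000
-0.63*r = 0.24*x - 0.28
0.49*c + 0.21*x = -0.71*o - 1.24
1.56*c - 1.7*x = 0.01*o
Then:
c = -2.36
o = 0.53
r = 1.27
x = -2.17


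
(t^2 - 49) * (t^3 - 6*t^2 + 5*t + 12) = t^5 - 6*t^4 - 44*t^3 + 306*t^2 - 245*t - 588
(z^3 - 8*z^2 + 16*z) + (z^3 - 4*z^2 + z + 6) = 2*z^3 - 12*z^2 + 17*z + 6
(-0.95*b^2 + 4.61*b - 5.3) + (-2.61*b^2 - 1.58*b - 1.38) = -3.56*b^2 + 3.03*b - 6.68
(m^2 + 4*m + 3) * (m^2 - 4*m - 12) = m^4 - 25*m^2 - 60*m - 36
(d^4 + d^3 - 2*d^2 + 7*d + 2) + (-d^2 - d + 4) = d^4 + d^3 - 3*d^2 + 6*d + 6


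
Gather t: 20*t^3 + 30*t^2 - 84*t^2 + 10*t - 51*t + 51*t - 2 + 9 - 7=20*t^3 - 54*t^2 + 10*t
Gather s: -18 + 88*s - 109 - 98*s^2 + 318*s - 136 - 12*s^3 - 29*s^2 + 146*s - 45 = -12*s^3 - 127*s^2 + 552*s - 308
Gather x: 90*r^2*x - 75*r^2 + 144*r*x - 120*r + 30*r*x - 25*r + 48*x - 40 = -75*r^2 - 145*r + x*(90*r^2 + 174*r + 48) - 40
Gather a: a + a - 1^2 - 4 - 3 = 2*a - 8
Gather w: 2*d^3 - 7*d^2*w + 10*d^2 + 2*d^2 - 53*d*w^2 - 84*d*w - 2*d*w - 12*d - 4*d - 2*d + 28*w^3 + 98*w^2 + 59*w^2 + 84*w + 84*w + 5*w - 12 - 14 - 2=2*d^3 + 12*d^2 - 18*d + 28*w^3 + w^2*(157 - 53*d) + w*(-7*d^2 - 86*d + 173) - 28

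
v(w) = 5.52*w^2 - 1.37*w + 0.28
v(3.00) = 45.85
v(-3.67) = 79.66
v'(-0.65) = -8.55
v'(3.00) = 31.75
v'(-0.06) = -2.03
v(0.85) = 3.10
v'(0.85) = 8.01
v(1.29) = 7.70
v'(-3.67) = -41.89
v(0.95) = 3.96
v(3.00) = 45.85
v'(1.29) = 12.87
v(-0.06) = 0.38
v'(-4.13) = -46.97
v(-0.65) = 3.50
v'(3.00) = 31.75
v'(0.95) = 9.12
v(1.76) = 14.97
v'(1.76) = 18.06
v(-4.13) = 100.09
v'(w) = 11.04*w - 1.37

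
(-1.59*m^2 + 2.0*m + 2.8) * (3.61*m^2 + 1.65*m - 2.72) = -5.7399*m^4 + 4.5965*m^3 + 17.7328*m^2 - 0.820000000000001*m - 7.616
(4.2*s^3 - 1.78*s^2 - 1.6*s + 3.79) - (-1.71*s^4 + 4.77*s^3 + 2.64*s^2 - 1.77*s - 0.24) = 1.71*s^4 - 0.569999999999999*s^3 - 4.42*s^2 + 0.17*s + 4.03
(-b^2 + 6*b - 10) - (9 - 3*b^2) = 2*b^2 + 6*b - 19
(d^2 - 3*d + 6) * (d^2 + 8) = d^4 - 3*d^3 + 14*d^2 - 24*d + 48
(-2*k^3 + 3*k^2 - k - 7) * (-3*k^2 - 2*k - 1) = 6*k^5 - 5*k^4 - k^3 + 20*k^2 + 15*k + 7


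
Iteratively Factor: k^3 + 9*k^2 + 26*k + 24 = (k + 3)*(k^2 + 6*k + 8) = (k + 3)*(k + 4)*(k + 2)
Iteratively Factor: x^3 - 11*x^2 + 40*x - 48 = (x - 3)*(x^2 - 8*x + 16) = (x - 4)*(x - 3)*(x - 4)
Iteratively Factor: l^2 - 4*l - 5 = (l - 5)*(l + 1)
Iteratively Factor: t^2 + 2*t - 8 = (t - 2)*(t + 4)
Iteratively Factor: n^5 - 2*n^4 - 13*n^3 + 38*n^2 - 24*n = (n - 3)*(n^4 + n^3 - 10*n^2 + 8*n) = n*(n - 3)*(n^3 + n^2 - 10*n + 8) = n*(n - 3)*(n - 1)*(n^2 + 2*n - 8) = n*(n - 3)*(n - 2)*(n - 1)*(n + 4)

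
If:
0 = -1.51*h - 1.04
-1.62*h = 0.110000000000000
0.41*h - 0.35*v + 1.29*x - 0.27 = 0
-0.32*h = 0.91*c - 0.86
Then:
No Solution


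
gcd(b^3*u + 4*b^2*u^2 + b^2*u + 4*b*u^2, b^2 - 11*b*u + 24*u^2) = 1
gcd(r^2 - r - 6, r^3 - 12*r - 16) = r + 2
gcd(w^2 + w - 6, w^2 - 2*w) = w - 2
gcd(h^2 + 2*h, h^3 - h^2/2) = h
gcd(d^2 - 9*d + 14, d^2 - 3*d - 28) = d - 7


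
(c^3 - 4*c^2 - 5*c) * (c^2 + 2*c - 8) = c^5 - 2*c^4 - 21*c^3 + 22*c^2 + 40*c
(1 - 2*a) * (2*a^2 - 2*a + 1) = -4*a^3 + 6*a^2 - 4*a + 1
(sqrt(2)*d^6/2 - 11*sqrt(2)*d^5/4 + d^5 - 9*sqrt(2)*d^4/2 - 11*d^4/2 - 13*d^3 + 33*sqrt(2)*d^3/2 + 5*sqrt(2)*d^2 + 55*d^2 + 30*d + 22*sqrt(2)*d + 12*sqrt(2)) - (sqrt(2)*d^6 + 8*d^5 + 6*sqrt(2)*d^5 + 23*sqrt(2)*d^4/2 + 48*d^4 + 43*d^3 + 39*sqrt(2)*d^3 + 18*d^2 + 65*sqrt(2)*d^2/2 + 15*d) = -sqrt(2)*d^6/2 - 35*sqrt(2)*d^5/4 - 7*d^5 - 107*d^4/2 - 16*sqrt(2)*d^4 - 56*d^3 - 45*sqrt(2)*d^3/2 - 55*sqrt(2)*d^2/2 + 37*d^2 + 15*d + 22*sqrt(2)*d + 12*sqrt(2)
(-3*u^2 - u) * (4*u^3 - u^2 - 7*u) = -12*u^5 - u^4 + 22*u^3 + 7*u^2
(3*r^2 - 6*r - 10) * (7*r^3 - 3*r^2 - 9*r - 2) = 21*r^5 - 51*r^4 - 79*r^3 + 78*r^2 + 102*r + 20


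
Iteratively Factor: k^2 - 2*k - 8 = (k + 2)*(k - 4)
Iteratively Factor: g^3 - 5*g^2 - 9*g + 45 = (g + 3)*(g^2 - 8*g + 15) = (g - 5)*(g + 3)*(g - 3)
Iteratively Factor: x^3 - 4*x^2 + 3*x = (x)*(x^2 - 4*x + 3) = x*(x - 1)*(x - 3)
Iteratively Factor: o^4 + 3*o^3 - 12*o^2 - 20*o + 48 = (o + 4)*(o^3 - o^2 - 8*o + 12) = (o - 2)*(o + 4)*(o^2 + o - 6) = (o - 2)^2*(o + 4)*(o + 3)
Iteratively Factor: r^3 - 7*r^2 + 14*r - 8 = (r - 2)*(r^2 - 5*r + 4) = (r - 2)*(r - 1)*(r - 4)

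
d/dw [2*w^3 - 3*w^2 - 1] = 6*w*(w - 1)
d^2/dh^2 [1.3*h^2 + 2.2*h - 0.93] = 2.60000000000000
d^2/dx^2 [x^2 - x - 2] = 2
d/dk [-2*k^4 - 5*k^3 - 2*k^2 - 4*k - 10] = -8*k^3 - 15*k^2 - 4*k - 4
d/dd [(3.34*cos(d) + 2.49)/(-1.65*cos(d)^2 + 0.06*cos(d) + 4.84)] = (5.511*sin(d)^2 - 8.217*cos(d) - 21.5272)*sin(d)/(-1.65*cos(d)^2 + 0.06*cos(d) + 4.84)^2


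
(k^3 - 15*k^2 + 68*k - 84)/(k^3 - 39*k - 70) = (k^2 - 8*k + 12)/(k^2 + 7*k + 10)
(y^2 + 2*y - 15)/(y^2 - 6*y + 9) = (y + 5)/(y - 3)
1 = 1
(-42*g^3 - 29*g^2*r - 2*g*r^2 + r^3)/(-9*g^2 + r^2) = (-14*g^2 - 5*g*r + r^2)/(-3*g + r)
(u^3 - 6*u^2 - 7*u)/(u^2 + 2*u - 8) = u*(u^2 - 6*u - 7)/(u^2 + 2*u - 8)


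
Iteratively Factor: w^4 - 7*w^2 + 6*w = (w)*(w^3 - 7*w + 6) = w*(w - 2)*(w^2 + 2*w - 3) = w*(w - 2)*(w - 1)*(w + 3)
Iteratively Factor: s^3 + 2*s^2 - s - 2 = (s + 1)*(s^2 + s - 2) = (s - 1)*(s + 1)*(s + 2)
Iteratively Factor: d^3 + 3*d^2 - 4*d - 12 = (d + 2)*(d^2 + d - 6) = (d - 2)*(d + 2)*(d + 3)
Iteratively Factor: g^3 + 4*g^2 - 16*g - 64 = (g + 4)*(g^2 - 16) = (g + 4)^2*(g - 4)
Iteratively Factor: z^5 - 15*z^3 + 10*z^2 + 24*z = (z + 1)*(z^4 - z^3 - 14*z^2 + 24*z) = (z + 1)*(z + 4)*(z^3 - 5*z^2 + 6*z) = (z - 3)*(z + 1)*(z + 4)*(z^2 - 2*z) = (z - 3)*(z - 2)*(z + 1)*(z + 4)*(z)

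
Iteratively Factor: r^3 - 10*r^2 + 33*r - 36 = (r - 4)*(r^2 - 6*r + 9) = (r - 4)*(r - 3)*(r - 3)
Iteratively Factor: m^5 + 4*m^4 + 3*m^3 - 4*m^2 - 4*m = (m + 2)*(m^4 + 2*m^3 - m^2 - 2*m) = (m - 1)*(m + 2)*(m^3 + 3*m^2 + 2*m) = m*(m - 1)*(m + 2)*(m^2 + 3*m + 2) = m*(m - 1)*(m + 2)^2*(m + 1)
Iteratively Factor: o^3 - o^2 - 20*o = (o)*(o^2 - o - 20) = o*(o - 5)*(o + 4)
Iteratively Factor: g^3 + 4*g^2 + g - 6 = (g + 3)*(g^2 + g - 2) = (g - 1)*(g + 3)*(g + 2)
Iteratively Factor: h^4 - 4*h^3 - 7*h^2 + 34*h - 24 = (h + 3)*(h^3 - 7*h^2 + 14*h - 8) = (h - 4)*(h + 3)*(h^2 - 3*h + 2) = (h - 4)*(h - 2)*(h + 3)*(h - 1)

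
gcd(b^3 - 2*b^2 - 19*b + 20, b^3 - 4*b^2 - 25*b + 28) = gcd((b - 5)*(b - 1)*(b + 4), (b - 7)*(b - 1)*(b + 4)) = b^2 + 3*b - 4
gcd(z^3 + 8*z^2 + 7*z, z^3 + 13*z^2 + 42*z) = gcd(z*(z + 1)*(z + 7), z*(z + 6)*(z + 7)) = z^2 + 7*z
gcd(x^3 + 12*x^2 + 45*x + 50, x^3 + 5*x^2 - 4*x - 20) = x^2 + 7*x + 10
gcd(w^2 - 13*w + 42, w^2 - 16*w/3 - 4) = w - 6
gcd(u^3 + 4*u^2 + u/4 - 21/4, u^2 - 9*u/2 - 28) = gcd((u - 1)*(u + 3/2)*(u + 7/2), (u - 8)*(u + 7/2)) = u + 7/2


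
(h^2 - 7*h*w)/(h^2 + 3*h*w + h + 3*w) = h*(h - 7*w)/(h^2 + 3*h*w + h + 3*w)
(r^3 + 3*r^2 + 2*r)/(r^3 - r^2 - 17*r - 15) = r*(r + 2)/(r^2 - 2*r - 15)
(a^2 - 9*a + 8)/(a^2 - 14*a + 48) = (a - 1)/(a - 6)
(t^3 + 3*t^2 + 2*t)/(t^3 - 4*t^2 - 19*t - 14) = t/(t - 7)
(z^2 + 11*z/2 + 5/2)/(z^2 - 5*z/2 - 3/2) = (z + 5)/(z - 3)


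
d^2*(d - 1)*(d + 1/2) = d^4 - d^3/2 - d^2/2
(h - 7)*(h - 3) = h^2 - 10*h + 21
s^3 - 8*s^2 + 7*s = s*(s - 7)*(s - 1)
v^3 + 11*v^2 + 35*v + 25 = (v + 1)*(v + 5)^2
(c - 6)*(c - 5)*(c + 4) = c^3 - 7*c^2 - 14*c + 120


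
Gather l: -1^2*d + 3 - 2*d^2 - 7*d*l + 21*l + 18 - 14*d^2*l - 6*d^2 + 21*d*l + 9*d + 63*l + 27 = -8*d^2 + 8*d + l*(-14*d^2 + 14*d + 84) + 48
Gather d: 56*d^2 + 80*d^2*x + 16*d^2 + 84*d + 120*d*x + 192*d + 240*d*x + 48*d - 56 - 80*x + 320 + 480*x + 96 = d^2*(80*x + 72) + d*(360*x + 324) + 400*x + 360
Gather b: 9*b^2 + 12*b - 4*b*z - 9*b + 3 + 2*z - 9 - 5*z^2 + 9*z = 9*b^2 + b*(3 - 4*z) - 5*z^2 + 11*z - 6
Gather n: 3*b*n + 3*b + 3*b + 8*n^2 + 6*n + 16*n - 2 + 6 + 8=6*b + 8*n^2 + n*(3*b + 22) + 12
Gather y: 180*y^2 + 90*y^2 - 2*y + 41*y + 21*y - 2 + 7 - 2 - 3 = 270*y^2 + 60*y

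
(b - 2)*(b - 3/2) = b^2 - 7*b/2 + 3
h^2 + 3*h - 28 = (h - 4)*(h + 7)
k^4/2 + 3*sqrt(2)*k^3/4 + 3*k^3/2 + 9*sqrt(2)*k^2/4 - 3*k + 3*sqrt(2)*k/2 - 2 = (k - sqrt(2)/2)*(k + 2*sqrt(2))*(sqrt(2)*k/2 + sqrt(2)/2)*(sqrt(2)*k/2 + sqrt(2))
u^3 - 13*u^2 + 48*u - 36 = (u - 6)^2*(u - 1)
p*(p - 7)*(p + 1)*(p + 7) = p^4 + p^3 - 49*p^2 - 49*p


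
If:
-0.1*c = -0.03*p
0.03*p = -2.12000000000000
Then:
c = -21.20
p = -70.67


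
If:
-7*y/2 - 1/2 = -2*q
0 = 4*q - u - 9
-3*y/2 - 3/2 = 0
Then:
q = -3/2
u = -15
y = -1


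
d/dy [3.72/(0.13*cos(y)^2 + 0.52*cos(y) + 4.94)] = (0.9672*cos(y) + 1.9344)*sin(y)/(0.13*cos(y)^2 + 0.52*cos(y) + 4.94)^2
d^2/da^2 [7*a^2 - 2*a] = 14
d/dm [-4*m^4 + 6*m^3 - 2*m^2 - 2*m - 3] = -16*m^3 + 18*m^2 - 4*m - 2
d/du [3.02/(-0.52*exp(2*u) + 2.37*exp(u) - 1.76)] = (3.1408*exp(u) - 7.1574)*exp(u)/(0.52*exp(2*u) - 2.37*exp(u) + 1.76)^2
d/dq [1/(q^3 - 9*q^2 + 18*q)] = 3*(-q^2 + 6*q - 6)/(q^2*(q^2 - 9*q + 18)^2)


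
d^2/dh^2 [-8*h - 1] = 0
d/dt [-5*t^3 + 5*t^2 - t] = -15*t^2 + 10*t - 1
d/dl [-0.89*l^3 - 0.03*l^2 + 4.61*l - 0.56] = -2.67*l^2 - 0.06*l + 4.61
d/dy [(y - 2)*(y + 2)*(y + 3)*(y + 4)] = 4*y^3 + 21*y^2 + 16*y - 28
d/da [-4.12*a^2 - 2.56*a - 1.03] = -8.24*a - 2.56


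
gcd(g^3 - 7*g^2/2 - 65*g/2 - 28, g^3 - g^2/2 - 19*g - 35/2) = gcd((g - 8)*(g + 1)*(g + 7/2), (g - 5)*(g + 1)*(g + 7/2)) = g^2 + 9*g/2 + 7/2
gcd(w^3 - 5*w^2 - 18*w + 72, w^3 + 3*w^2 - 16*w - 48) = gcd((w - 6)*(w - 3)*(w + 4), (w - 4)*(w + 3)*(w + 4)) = w + 4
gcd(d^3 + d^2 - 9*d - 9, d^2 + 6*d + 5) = d + 1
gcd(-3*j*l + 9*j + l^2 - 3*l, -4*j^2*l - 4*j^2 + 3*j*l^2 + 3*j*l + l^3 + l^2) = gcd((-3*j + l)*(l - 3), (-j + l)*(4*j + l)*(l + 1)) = 1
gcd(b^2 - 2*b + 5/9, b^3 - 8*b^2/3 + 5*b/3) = b - 5/3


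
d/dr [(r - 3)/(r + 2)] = 5/(r + 2)^2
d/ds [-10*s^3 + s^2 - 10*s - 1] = -30*s^2 + 2*s - 10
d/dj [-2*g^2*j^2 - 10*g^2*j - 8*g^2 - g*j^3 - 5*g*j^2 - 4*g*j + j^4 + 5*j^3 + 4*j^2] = -4*g^2*j - 10*g^2 - 3*g*j^2 - 10*g*j - 4*g + 4*j^3 + 15*j^2 + 8*j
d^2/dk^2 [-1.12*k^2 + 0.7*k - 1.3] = -2.24000000000000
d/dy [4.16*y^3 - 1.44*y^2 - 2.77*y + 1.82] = 12.48*y^2 - 2.88*y - 2.77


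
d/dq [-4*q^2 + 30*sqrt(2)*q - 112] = -8*q + 30*sqrt(2)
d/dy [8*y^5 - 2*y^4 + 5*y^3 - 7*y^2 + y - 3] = 40*y^4 - 8*y^3 + 15*y^2 - 14*y + 1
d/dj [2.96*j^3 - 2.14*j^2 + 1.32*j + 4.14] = 8.88*j^2 - 4.28*j + 1.32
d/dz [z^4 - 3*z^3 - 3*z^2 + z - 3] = 4*z^3 - 9*z^2 - 6*z + 1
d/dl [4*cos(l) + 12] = -4*sin(l)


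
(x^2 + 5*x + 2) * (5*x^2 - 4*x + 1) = 5*x^4 + 21*x^3 - 9*x^2 - 3*x + 2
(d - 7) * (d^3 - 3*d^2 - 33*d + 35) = d^4 - 10*d^3 - 12*d^2 + 266*d - 245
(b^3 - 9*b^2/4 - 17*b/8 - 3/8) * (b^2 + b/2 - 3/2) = b^5 - 7*b^4/4 - 19*b^3/4 + 31*b^2/16 + 3*b + 9/16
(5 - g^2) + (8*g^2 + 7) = 7*g^2 + 12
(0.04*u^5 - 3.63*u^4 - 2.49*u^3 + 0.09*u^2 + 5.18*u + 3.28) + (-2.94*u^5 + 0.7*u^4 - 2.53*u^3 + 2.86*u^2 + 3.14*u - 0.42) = -2.9*u^5 - 2.93*u^4 - 5.02*u^3 + 2.95*u^2 + 8.32*u + 2.86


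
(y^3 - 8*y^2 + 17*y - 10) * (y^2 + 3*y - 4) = y^5 - 5*y^4 - 11*y^3 + 73*y^2 - 98*y + 40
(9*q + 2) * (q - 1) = 9*q^2 - 7*q - 2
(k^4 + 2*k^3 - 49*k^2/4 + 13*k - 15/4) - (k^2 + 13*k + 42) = k^4 + 2*k^3 - 53*k^2/4 - 183/4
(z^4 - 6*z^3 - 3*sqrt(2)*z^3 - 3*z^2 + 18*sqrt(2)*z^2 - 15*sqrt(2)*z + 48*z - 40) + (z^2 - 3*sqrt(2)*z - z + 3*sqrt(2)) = z^4 - 6*z^3 - 3*sqrt(2)*z^3 - 2*z^2 + 18*sqrt(2)*z^2 - 18*sqrt(2)*z + 47*z - 40 + 3*sqrt(2)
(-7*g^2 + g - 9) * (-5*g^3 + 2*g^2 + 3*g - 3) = 35*g^5 - 19*g^4 + 26*g^3 + 6*g^2 - 30*g + 27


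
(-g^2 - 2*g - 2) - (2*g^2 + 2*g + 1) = -3*g^2 - 4*g - 3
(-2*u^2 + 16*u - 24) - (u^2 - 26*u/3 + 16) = -3*u^2 + 74*u/3 - 40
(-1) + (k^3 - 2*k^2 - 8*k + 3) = k^3 - 2*k^2 - 8*k + 2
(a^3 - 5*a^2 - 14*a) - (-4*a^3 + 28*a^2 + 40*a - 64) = 5*a^3 - 33*a^2 - 54*a + 64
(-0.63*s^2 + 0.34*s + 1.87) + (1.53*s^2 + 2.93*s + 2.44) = 0.9*s^2 + 3.27*s + 4.31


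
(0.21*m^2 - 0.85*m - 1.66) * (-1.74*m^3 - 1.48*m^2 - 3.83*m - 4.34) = -0.3654*m^5 + 1.1682*m^4 + 3.3421*m^3 + 4.8009*m^2 + 10.0468*m + 7.2044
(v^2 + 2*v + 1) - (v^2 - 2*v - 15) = 4*v + 16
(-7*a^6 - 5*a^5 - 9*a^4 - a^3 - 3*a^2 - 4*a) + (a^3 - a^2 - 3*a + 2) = -7*a^6 - 5*a^5 - 9*a^4 - 4*a^2 - 7*a + 2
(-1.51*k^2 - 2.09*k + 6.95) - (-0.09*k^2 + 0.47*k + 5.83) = -1.42*k^2 - 2.56*k + 1.12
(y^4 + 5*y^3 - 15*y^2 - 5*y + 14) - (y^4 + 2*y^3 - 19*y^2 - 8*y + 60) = 3*y^3 + 4*y^2 + 3*y - 46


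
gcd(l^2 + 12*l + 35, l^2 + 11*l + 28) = l + 7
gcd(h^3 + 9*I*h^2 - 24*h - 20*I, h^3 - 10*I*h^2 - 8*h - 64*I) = h + 2*I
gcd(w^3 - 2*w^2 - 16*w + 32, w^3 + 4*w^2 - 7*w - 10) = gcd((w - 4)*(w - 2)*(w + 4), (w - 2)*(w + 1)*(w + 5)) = w - 2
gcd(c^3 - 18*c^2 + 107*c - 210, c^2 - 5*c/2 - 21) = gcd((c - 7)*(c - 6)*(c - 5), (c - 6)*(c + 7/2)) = c - 6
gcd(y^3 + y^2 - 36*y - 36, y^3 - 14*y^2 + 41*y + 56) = y + 1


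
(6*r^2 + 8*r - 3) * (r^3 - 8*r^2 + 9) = 6*r^5 - 40*r^4 - 67*r^3 + 78*r^2 + 72*r - 27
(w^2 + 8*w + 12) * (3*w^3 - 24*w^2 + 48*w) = 3*w^5 - 108*w^3 + 96*w^2 + 576*w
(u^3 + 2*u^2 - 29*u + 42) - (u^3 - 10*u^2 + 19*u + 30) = 12*u^2 - 48*u + 12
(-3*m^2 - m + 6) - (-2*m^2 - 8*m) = -m^2 + 7*m + 6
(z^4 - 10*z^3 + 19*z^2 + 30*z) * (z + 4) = z^5 - 6*z^4 - 21*z^3 + 106*z^2 + 120*z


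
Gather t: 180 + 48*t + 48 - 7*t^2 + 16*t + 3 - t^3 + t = -t^3 - 7*t^2 + 65*t + 231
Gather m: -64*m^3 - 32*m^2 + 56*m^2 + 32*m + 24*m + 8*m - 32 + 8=-64*m^3 + 24*m^2 + 64*m - 24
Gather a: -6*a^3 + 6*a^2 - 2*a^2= -6*a^3 + 4*a^2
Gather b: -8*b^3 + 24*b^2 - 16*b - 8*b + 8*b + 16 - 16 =-8*b^3 + 24*b^2 - 16*b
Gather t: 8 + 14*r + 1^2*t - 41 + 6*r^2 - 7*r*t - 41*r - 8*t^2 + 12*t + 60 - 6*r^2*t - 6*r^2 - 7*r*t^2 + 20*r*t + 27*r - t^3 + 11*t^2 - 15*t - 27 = -t^3 + t^2*(3 - 7*r) + t*(-6*r^2 + 13*r - 2)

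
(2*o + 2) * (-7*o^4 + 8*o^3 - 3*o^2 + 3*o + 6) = -14*o^5 + 2*o^4 + 10*o^3 + 18*o + 12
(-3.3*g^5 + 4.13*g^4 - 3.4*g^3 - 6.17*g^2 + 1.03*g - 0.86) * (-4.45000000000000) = 14.685*g^5 - 18.3785*g^4 + 15.13*g^3 + 27.4565*g^2 - 4.5835*g + 3.827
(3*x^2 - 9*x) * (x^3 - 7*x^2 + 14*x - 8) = 3*x^5 - 30*x^4 + 105*x^3 - 150*x^2 + 72*x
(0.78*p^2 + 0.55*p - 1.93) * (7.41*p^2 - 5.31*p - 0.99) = 5.7798*p^4 - 0.0662999999999991*p^3 - 17.994*p^2 + 9.7038*p + 1.9107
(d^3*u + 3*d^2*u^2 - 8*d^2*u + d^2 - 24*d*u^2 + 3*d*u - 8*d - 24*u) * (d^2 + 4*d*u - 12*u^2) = d^5*u + 7*d^4*u^2 - 8*d^4*u + d^4 - 56*d^3*u^2 + 7*d^3*u - 8*d^3 - 36*d^2*u^4 - 56*d^2*u + 288*d*u^4 - 36*d*u^3 + 288*u^3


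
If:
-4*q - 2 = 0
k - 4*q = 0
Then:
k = -2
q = -1/2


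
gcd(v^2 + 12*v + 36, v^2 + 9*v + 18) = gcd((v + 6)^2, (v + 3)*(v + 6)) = v + 6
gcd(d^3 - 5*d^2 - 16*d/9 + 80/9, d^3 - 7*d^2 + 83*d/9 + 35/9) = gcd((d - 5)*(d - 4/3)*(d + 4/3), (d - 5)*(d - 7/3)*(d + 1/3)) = d - 5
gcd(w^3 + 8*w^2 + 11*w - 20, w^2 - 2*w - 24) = w + 4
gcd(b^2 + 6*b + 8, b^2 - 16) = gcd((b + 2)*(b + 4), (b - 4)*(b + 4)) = b + 4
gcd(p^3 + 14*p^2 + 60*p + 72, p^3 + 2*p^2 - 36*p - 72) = p^2 + 8*p + 12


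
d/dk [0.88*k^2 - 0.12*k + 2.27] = 1.76*k - 0.12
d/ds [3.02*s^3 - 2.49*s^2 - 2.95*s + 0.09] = 9.06*s^2 - 4.98*s - 2.95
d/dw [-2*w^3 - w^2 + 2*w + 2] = -6*w^2 - 2*w + 2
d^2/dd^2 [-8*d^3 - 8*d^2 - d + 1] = -48*d - 16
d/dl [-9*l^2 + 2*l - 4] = 2 - 18*l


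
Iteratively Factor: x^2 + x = (x + 1)*(x)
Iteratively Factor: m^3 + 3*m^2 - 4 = (m - 1)*(m^2 + 4*m + 4) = (m - 1)*(m + 2)*(m + 2)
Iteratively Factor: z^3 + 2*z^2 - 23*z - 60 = (z + 3)*(z^2 - z - 20) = (z + 3)*(z + 4)*(z - 5)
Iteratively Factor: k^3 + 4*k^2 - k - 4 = (k - 1)*(k^2 + 5*k + 4) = (k - 1)*(k + 1)*(k + 4)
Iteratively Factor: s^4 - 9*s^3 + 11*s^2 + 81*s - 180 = (s - 5)*(s^3 - 4*s^2 - 9*s + 36) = (s - 5)*(s + 3)*(s^2 - 7*s + 12) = (s - 5)*(s - 3)*(s + 3)*(s - 4)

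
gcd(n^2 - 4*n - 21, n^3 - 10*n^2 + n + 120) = n + 3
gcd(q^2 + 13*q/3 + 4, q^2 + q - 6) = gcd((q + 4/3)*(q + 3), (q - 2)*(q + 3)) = q + 3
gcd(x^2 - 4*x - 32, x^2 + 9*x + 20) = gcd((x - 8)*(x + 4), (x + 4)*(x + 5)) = x + 4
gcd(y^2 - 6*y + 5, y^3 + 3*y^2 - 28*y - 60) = y - 5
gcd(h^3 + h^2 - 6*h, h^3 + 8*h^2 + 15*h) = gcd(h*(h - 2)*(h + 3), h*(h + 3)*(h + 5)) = h^2 + 3*h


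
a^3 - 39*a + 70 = (a - 5)*(a - 2)*(a + 7)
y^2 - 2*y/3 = y*(y - 2/3)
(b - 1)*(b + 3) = b^2 + 2*b - 3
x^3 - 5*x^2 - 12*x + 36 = (x - 6)*(x - 2)*(x + 3)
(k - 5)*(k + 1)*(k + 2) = k^3 - 2*k^2 - 13*k - 10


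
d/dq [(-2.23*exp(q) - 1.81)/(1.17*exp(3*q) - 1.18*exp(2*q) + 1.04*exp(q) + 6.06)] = (5.2182*exp(3*q) + 3.7217*exp(2*q) - 4.2716*exp(q) - 11.6314)*exp(q)/(1.3689*exp(6*q) - 2.7612*exp(5*q) + 3.826*exp(4*q) + 11.726*exp(3*q) - 13.22*exp(2*q) + 12.6048*exp(q) + 36.7236)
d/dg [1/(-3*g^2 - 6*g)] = 2*(g + 1)/(3*g^2*(g + 2)^2)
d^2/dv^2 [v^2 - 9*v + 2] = 2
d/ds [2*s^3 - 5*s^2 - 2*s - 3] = 6*s^2 - 10*s - 2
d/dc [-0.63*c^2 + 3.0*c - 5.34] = 3.0 - 1.26*c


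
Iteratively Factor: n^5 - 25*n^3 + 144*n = (n + 4)*(n^4 - 4*n^3 - 9*n^2 + 36*n) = (n + 3)*(n + 4)*(n^3 - 7*n^2 + 12*n) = (n - 4)*(n + 3)*(n + 4)*(n^2 - 3*n) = n*(n - 4)*(n + 3)*(n + 4)*(n - 3)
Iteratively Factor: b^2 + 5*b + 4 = (b + 1)*(b + 4)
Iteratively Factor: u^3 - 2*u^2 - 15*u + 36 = (u - 3)*(u^2 + u - 12) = (u - 3)^2*(u + 4)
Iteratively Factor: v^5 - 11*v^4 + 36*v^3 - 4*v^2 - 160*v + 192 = (v + 2)*(v^4 - 13*v^3 + 62*v^2 - 128*v + 96) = (v - 3)*(v + 2)*(v^3 - 10*v^2 + 32*v - 32) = (v - 4)*(v - 3)*(v + 2)*(v^2 - 6*v + 8) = (v - 4)*(v - 3)*(v - 2)*(v + 2)*(v - 4)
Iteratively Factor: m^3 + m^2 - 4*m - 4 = (m - 2)*(m^2 + 3*m + 2) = (m - 2)*(m + 2)*(m + 1)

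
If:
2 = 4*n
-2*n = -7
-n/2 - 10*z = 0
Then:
No Solution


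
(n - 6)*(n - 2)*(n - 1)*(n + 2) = n^4 - 7*n^3 + 2*n^2 + 28*n - 24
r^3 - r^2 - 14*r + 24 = (r - 3)*(r - 2)*(r + 4)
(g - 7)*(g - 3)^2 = g^3 - 13*g^2 + 51*g - 63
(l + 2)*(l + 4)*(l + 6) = l^3 + 12*l^2 + 44*l + 48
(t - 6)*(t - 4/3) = t^2 - 22*t/3 + 8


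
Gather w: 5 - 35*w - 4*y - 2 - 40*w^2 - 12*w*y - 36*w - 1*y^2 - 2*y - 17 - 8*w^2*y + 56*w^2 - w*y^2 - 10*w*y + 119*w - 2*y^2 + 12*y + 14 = w^2*(16 - 8*y) + w*(-y^2 - 22*y + 48) - 3*y^2 + 6*y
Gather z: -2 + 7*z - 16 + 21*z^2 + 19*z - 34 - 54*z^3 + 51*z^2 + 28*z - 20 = -54*z^3 + 72*z^2 + 54*z - 72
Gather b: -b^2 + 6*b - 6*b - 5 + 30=25 - b^2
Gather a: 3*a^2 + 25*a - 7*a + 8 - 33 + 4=3*a^2 + 18*a - 21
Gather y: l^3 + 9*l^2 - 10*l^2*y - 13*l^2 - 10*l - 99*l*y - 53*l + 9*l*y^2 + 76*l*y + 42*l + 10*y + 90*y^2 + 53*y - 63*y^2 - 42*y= l^3 - 4*l^2 - 21*l + y^2*(9*l + 27) + y*(-10*l^2 - 23*l + 21)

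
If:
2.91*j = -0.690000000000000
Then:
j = -0.24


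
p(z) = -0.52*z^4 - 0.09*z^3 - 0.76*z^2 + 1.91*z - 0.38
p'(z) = -2.08*z^3 - 0.27*z^2 - 1.52*z + 1.91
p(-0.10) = -0.58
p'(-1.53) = 11.05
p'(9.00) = -1549.96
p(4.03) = -148.08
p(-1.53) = -7.61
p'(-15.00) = 6983.96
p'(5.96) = -457.09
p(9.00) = -3522.08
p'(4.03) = -144.74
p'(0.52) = 0.75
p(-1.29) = -5.36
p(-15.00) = -26221.28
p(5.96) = -691.17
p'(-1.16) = 6.56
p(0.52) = 0.36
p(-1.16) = -4.42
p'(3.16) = -71.22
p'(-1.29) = 7.89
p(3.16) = -56.62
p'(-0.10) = 2.06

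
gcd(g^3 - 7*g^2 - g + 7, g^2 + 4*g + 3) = g + 1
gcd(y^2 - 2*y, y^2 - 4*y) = y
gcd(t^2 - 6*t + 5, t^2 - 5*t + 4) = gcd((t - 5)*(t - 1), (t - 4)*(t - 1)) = t - 1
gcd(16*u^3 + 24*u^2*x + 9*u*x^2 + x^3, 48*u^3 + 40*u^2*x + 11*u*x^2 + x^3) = 16*u^2 + 8*u*x + x^2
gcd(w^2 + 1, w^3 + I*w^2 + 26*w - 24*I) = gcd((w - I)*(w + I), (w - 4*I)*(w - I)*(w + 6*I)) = w - I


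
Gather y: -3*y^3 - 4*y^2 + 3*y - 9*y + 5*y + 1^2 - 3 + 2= -3*y^3 - 4*y^2 - y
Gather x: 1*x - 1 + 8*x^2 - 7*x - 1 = 8*x^2 - 6*x - 2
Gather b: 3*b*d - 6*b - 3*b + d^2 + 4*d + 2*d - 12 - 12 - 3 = b*(3*d - 9) + d^2 + 6*d - 27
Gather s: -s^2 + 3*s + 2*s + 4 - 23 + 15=-s^2 + 5*s - 4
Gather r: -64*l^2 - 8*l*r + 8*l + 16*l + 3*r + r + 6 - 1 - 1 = -64*l^2 + 24*l + r*(4 - 8*l) + 4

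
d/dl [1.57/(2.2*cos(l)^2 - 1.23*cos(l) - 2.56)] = (6.908*cos(l) - 1.9311)*sin(l)/(-2.2*cos(l)^2 + 1.23*cos(l) + 2.56)^2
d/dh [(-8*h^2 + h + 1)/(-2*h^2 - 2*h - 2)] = 9*h*(h + 2)/(2*(h^4 + 2*h^3 + 3*h^2 + 2*h + 1))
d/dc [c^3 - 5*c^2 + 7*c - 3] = 3*c^2 - 10*c + 7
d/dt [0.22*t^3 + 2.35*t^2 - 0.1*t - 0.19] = 0.66*t^2 + 4.7*t - 0.1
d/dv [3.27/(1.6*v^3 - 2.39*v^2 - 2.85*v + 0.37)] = (-15.696*v^2 + 15.6306*v + 9.3195)/(1.6*v^3 - 2.39*v^2 - 2.85*v + 0.37)^2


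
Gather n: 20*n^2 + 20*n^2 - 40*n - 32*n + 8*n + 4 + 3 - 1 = 40*n^2 - 64*n + 6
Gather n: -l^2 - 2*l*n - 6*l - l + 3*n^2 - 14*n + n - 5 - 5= -l^2 - 7*l + 3*n^2 + n*(-2*l - 13) - 10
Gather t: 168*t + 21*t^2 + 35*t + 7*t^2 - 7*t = 28*t^2 + 196*t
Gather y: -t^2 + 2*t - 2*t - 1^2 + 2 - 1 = -t^2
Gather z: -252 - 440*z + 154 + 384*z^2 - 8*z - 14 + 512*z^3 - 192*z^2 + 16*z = 512*z^3 + 192*z^2 - 432*z - 112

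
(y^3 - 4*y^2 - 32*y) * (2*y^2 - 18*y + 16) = 2*y^5 - 26*y^4 + 24*y^3 + 512*y^2 - 512*y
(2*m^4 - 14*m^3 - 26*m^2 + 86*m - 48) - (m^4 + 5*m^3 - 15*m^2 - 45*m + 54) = m^4 - 19*m^3 - 11*m^2 + 131*m - 102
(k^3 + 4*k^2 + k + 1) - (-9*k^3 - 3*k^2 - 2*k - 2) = 10*k^3 + 7*k^2 + 3*k + 3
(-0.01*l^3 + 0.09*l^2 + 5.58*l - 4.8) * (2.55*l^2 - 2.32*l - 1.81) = -0.0255*l^5 + 0.2527*l^4 + 14.0383*l^3 - 25.3485*l^2 + 1.0362*l + 8.688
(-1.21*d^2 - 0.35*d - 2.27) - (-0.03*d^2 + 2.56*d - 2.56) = -1.18*d^2 - 2.91*d + 0.29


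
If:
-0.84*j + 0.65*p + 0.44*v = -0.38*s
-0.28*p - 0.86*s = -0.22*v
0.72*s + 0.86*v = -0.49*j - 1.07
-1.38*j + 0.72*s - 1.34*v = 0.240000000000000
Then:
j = 0.31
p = 1.38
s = -0.67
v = -0.86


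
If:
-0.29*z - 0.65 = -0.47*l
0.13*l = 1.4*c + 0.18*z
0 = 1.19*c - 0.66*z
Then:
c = 0.11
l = 1.51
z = 0.21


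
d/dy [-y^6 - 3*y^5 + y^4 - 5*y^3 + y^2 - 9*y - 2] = -6*y^5 - 15*y^4 + 4*y^3 - 15*y^2 + 2*y - 9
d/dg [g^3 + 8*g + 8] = 3*g^2 + 8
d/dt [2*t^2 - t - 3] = 4*t - 1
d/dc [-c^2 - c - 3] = -2*c - 1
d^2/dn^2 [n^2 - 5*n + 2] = 2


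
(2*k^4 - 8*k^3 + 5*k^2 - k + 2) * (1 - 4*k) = -8*k^5 + 34*k^4 - 28*k^3 + 9*k^2 - 9*k + 2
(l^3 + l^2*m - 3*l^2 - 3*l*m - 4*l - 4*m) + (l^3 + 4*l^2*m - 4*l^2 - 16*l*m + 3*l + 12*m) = 2*l^3 + 5*l^2*m - 7*l^2 - 19*l*m - l + 8*m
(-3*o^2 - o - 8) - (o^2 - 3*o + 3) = -4*o^2 + 2*o - 11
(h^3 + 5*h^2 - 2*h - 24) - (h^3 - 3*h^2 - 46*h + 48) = 8*h^2 + 44*h - 72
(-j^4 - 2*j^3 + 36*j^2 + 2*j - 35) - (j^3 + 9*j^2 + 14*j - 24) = -j^4 - 3*j^3 + 27*j^2 - 12*j - 11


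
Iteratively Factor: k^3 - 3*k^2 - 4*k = (k - 4)*(k^2 + k) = k*(k - 4)*(k + 1)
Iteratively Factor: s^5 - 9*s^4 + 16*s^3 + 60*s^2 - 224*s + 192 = (s - 4)*(s^4 - 5*s^3 - 4*s^2 + 44*s - 48) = (s - 4)^2*(s^3 - s^2 - 8*s + 12) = (s - 4)^2*(s - 2)*(s^2 + s - 6) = (s - 4)^2*(s - 2)^2*(s + 3)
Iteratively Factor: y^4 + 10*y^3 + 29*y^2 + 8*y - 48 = (y + 4)*(y^3 + 6*y^2 + 5*y - 12) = (y - 1)*(y + 4)*(y^2 + 7*y + 12) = (y - 1)*(y + 3)*(y + 4)*(y + 4)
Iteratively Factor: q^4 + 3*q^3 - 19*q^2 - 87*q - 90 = (q - 5)*(q^3 + 8*q^2 + 21*q + 18) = (q - 5)*(q + 3)*(q^2 + 5*q + 6) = (q - 5)*(q + 2)*(q + 3)*(q + 3)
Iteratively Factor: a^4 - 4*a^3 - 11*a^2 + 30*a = (a + 3)*(a^3 - 7*a^2 + 10*a) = a*(a + 3)*(a^2 - 7*a + 10) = a*(a - 2)*(a + 3)*(a - 5)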